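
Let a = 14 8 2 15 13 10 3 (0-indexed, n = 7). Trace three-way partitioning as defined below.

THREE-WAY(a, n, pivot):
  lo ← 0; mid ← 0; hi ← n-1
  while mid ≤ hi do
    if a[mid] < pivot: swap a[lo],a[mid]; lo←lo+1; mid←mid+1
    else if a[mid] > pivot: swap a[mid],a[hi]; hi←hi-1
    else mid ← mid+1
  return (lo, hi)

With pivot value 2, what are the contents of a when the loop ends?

2 8 15 13 10 3 14

pivot = 2; lo=0, mid=0, hi=6
a[mid]=14>2: swap a[0],a[6]; hi=5 → 3 8 2 15 13 10 14
a[mid]=3>2: swap a[0],a[5]; hi=4 → 10 8 2 15 13 3 14
a[mid]=10>2: swap a[0],a[4]; hi=3 → 13 8 2 15 10 3 14
a[mid]=13>2: swap a[0],a[3]; hi=2 → 15 8 2 13 10 3 14
a[mid]=15>2: swap a[0],a[2]; hi=1 → 2 8 15 13 10 3 14
a[mid]=2=2: mid=1
a[mid]=8>2: swap a[1],a[1]; hi=0 → 2 8 15 13 10 3 14
end: lo=0, hi=0; a = 2 8 15 13 10 3 14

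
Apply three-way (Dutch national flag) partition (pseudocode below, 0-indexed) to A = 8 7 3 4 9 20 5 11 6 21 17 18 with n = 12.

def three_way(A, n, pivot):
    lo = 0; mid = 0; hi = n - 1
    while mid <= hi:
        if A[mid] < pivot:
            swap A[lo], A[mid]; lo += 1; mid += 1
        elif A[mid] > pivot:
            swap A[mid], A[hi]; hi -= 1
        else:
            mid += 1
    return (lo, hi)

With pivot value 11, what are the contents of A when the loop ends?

8 7 3 4 9 6 5 11 21 17 18 20

pivot = 11; lo=0, mid=0, hi=11
A[mid]=8<11: swap A[0],A[0]; lo=1,mid=1 → 8 7 3 4 9 20 5 11 6 21 17 18
A[mid]=7<11: swap A[1],A[1]; lo=2,mid=2 → 8 7 3 4 9 20 5 11 6 21 17 18
A[mid]=3<11: swap A[2],A[2]; lo=3,mid=3 → 8 7 3 4 9 20 5 11 6 21 17 18
A[mid]=4<11: swap A[3],A[3]; lo=4,mid=4 → 8 7 3 4 9 20 5 11 6 21 17 18
A[mid]=9<11: swap A[4],A[4]; lo=5,mid=5 → 8 7 3 4 9 20 5 11 6 21 17 18
A[mid]=20>11: swap A[5],A[11]; hi=10 → 8 7 3 4 9 18 5 11 6 21 17 20
A[mid]=18>11: swap A[5],A[10]; hi=9 → 8 7 3 4 9 17 5 11 6 21 18 20
A[mid]=17>11: swap A[5],A[9]; hi=8 → 8 7 3 4 9 21 5 11 6 17 18 20
A[mid]=21>11: swap A[5],A[8]; hi=7 → 8 7 3 4 9 6 5 11 21 17 18 20
A[mid]=6<11: swap A[5],A[5]; lo=6,mid=6 → 8 7 3 4 9 6 5 11 21 17 18 20
A[mid]=5<11: swap A[6],A[6]; lo=7,mid=7 → 8 7 3 4 9 6 5 11 21 17 18 20
A[mid]=11=11: mid=8
end: lo=7, hi=7; A = 8 7 3 4 9 6 5 11 21 17 18 20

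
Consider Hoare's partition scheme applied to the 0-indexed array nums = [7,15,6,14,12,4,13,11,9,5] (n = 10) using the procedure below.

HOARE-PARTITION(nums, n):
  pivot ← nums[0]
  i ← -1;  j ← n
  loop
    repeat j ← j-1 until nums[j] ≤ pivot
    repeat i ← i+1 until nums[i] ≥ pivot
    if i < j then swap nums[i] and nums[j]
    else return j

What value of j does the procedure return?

2

pivot=7
j stops at 9 (5), i stops at 0 (7); swap ⇒ [5,15,6,14,12,4,13,11,9,7]
j stops at 5 (4), i stops at 1 (15); swap ⇒ [5,4,6,14,12,15,13,11,9,7]
j stops at 2, i stops at 3; i≥j ⇒ return 2. nums=[5,4,6,14,12,15,13,11,9,7]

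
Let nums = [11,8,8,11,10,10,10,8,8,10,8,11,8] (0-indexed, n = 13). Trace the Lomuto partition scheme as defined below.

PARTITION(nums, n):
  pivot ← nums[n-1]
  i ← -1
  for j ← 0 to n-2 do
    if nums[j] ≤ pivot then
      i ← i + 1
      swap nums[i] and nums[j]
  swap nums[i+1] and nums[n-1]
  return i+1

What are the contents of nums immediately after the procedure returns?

[8,8,8,8,8,8,10,11,11,10,10,11,10]

pivot=8, i=-1
j=0: 11>8, skip
j=1: 8≤8, i=0, swap(0,1) ⇒ [8,11,8,11,10,10,10,8,8,10,8,11,8]
j=2: 8≤8, i=1, swap(1,2) ⇒ [8,8,11,11,10,10,10,8,8,10,8,11,8]
j=3: 11>8, skip
j=4: 10>8, skip
j=5: 10>8, skip
j=6: 10>8, skip
j=7: 8≤8, i=2, swap(2,7) ⇒ [8,8,8,11,10,10,10,11,8,10,8,11,8]
j=8: 8≤8, i=3, swap(3,8) ⇒ [8,8,8,8,10,10,10,11,11,10,8,11,8]
j=9: 10>8, skip
j=10: 8≤8, i=4, swap(4,10) ⇒ [8,8,8,8,8,10,10,11,11,10,10,11,8]
j=11: 11>8, skip
swap(5,12) ⇒ [8,8,8,8,8,8,10,11,11,10,10,11,10]; return 5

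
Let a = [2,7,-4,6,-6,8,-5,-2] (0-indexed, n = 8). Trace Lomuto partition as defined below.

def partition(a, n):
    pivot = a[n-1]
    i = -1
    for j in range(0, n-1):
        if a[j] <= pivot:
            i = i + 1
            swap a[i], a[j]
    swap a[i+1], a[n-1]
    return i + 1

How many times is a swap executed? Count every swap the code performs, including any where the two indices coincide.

4

pivot = a[7] = -2; i = -1
j=0: a[0]=2 > -2 → no swap
j=1: a[1]=7 > -2 → no swap
j=2: a[2]=-4 ≤ -2 → i=0, swap a[0],a[2] → [-4,7,2,6,-6,8,-5,-2]
j=3: a[3]=6 > -2 → no swap
j=4: a[4]=-6 ≤ -2 → i=1, swap a[1],a[4] → [-4,-6,2,6,7,8,-5,-2]
j=5: a[5]=8 > -2 → no swap
j=6: a[6]=-5 ≤ -2 → i=2, swap a[2],a[6] → [-4,-6,-5,6,7,8,2,-2]
final swap a[3],a[7] → [-4,-6,-5,-2,7,8,2,6]; return 3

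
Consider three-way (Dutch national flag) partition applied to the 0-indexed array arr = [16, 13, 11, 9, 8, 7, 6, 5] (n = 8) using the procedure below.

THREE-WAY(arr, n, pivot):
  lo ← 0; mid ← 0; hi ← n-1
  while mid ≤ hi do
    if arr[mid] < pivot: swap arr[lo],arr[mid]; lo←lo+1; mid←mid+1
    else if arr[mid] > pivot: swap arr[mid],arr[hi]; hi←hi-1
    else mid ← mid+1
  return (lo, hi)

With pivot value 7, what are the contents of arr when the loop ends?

lo=0 mid=0 hi=7
16>7: swap(0,7), hi=6 ⇒ [5, 13, 11, 9, 8, 7, 6, 16]
5<7: swap(0,0), lo=1 mid=1 ⇒ [5, 13, 11, 9, 8, 7, 6, 16]
13>7: swap(1,6), hi=5 ⇒ [5, 6, 11, 9, 8, 7, 13, 16]
6<7: swap(1,1), lo=2 mid=2 ⇒ [5, 6, 11, 9, 8, 7, 13, 16]
11>7: swap(2,5), hi=4 ⇒ [5, 6, 7, 9, 8, 11, 13, 16]
7=7: mid=3
9>7: swap(3,4), hi=3 ⇒ [5, 6, 7, 8, 9, 11, 13, 16]
8>7: swap(3,3), hi=2 ⇒ [5, 6, 7, 8, 9, 11, 13, 16]
done. lo=2 hi=2; arr=[5, 6, 7, 8, 9, 11, 13, 16]

[5, 6, 7, 8, 9, 11, 13, 16]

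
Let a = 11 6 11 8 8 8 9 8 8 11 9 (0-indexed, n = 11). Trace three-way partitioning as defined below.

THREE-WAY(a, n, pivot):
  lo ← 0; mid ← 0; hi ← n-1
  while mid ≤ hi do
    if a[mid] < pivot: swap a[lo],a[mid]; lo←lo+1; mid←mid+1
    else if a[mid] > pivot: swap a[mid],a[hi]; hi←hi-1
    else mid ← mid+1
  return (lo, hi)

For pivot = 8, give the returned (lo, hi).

(1, 5)

lo=0 mid=0 hi=10
11>8: swap(0,10), hi=9 ⇒ 9 6 11 8 8 8 9 8 8 11 11
9>8: swap(0,9), hi=8 ⇒ 11 6 11 8 8 8 9 8 8 9 11
11>8: swap(0,8), hi=7 ⇒ 8 6 11 8 8 8 9 8 11 9 11
8=8: mid=1
6<8: swap(0,1), lo=1 mid=2 ⇒ 6 8 11 8 8 8 9 8 11 9 11
11>8: swap(2,7), hi=6 ⇒ 6 8 8 8 8 8 9 11 11 9 11
8=8: mid=3
8=8: mid=4
8=8: mid=5
8=8: mid=6
9>8: swap(6,6), hi=5 ⇒ 6 8 8 8 8 8 9 11 11 9 11
done. lo=1 hi=5; a=6 8 8 8 8 8 9 11 11 9 11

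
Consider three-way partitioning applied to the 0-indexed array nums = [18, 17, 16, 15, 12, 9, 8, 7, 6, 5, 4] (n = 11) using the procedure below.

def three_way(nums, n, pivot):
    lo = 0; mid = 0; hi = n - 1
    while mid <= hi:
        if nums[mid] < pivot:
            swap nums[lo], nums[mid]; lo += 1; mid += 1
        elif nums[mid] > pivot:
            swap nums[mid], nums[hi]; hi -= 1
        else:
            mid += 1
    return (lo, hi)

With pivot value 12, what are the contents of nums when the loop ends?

[4, 5, 6, 7, 9, 8, 12, 15, 16, 17, 18]

lo=0 mid=0 hi=10
18>12: swap(0,10), hi=9 ⇒ [4, 17, 16, 15, 12, 9, 8, 7, 6, 5, 18]
4<12: swap(0,0), lo=1 mid=1 ⇒ [4, 17, 16, 15, 12, 9, 8, 7, 6, 5, 18]
17>12: swap(1,9), hi=8 ⇒ [4, 5, 16, 15, 12, 9, 8, 7, 6, 17, 18]
5<12: swap(1,1), lo=2 mid=2 ⇒ [4, 5, 16, 15, 12, 9, 8, 7, 6, 17, 18]
16>12: swap(2,8), hi=7 ⇒ [4, 5, 6, 15, 12, 9, 8, 7, 16, 17, 18]
6<12: swap(2,2), lo=3 mid=3 ⇒ [4, 5, 6, 15, 12, 9, 8, 7, 16, 17, 18]
15>12: swap(3,7), hi=6 ⇒ [4, 5, 6, 7, 12, 9, 8, 15, 16, 17, 18]
7<12: swap(3,3), lo=4 mid=4 ⇒ [4, 5, 6, 7, 12, 9, 8, 15, 16, 17, 18]
12=12: mid=5
9<12: swap(4,5), lo=5 mid=6 ⇒ [4, 5, 6, 7, 9, 12, 8, 15, 16, 17, 18]
8<12: swap(5,6), lo=6 mid=7 ⇒ [4, 5, 6, 7, 9, 8, 12, 15, 16, 17, 18]
done. lo=6 hi=6; nums=[4, 5, 6, 7, 9, 8, 12, 15, 16, 17, 18]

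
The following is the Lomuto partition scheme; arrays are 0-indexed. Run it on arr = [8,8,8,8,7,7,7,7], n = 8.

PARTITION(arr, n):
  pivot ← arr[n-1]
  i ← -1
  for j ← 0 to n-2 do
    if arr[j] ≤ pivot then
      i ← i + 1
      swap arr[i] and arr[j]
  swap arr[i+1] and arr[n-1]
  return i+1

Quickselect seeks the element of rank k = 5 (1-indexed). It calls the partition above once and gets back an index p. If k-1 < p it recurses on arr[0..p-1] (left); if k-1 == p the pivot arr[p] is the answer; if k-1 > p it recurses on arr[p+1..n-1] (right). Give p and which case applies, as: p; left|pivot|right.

3; right

pivot=7, i=-1
j=0: 8>7, skip
j=1: 8>7, skip
j=2: 8>7, skip
j=3: 8>7, skip
j=4: 7≤7, i=0, swap(0,4) ⇒ [7,8,8,8,8,7,7,7]
j=5: 7≤7, i=1, swap(1,5) ⇒ [7,7,8,8,8,8,7,7]
j=6: 7≤7, i=2, swap(2,6) ⇒ [7,7,7,8,8,8,8,7]
swap(3,7) ⇒ [7,7,7,7,8,8,8,8]; return 3
p = 3; k-1 = 4 > 3 ⇒ right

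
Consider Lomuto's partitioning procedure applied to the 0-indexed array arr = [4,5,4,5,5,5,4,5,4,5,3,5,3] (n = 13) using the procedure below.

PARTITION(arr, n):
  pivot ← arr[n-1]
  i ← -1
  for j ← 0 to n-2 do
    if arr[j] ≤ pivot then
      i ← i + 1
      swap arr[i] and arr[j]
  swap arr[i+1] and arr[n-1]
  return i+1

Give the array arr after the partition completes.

pivot = arr[12] = 3; i = -1
j=0: arr[0]=4 > 3 → no swap
j=1: arr[1]=5 > 3 → no swap
j=2: arr[2]=4 > 3 → no swap
j=3: arr[3]=5 > 3 → no swap
j=4: arr[4]=5 > 3 → no swap
j=5: arr[5]=5 > 3 → no swap
j=6: arr[6]=4 > 3 → no swap
j=7: arr[7]=5 > 3 → no swap
j=8: arr[8]=4 > 3 → no swap
j=9: arr[9]=5 > 3 → no swap
j=10: arr[10]=3 ≤ 3 → i=0, swap arr[0],arr[10] → [3,5,4,5,5,5,4,5,4,5,4,5,3]
j=11: arr[11]=5 > 3 → no swap
final swap arr[1],arr[12] → [3,3,4,5,5,5,4,5,4,5,4,5,5]; return 1

[3,3,4,5,5,5,4,5,4,5,4,5,5]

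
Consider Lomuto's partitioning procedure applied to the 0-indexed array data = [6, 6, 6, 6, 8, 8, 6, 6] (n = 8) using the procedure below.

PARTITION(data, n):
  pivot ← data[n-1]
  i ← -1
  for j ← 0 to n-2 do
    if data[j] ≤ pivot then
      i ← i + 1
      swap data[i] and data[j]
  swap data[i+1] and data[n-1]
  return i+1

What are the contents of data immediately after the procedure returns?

[6, 6, 6, 6, 6, 6, 8, 8]

pivot=6, i=-1
j=0: 6≤6, i=0, swap(0,0) ⇒ [6, 6, 6, 6, 8, 8, 6, 6]
j=1: 6≤6, i=1, swap(1,1) ⇒ [6, 6, 6, 6, 8, 8, 6, 6]
j=2: 6≤6, i=2, swap(2,2) ⇒ [6, 6, 6, 6, 8, 8, 6, 6]
j=3: 6≤6, i=3, swap(3,3) ⇒ [6, 6, 6, 6, 8, 8, 6, 6]
j=4: 8>6, skip
j=5: 8>6, skip
j=6: 6≤6, i=4, swap(4,6) ⇒ [6, 6, 6, 6, 6, 8, 8, 6]
swap(5,7) ⇒ [6, 6, 6, 6, 6, 6, 8, 8]; return 5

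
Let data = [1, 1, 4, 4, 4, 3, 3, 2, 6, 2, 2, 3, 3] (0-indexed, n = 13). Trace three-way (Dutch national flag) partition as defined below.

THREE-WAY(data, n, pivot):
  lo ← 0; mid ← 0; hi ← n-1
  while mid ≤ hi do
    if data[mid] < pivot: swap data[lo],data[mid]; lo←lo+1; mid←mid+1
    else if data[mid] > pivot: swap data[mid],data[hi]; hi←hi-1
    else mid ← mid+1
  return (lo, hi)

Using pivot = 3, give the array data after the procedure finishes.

pivot = 3; lo=0, mid=0, hi=12
data[mid]=1<3: swap data[0],data[0]; lo=1,mid=1 → [1, 1, 4, 4, 4, 3, 3, 2, 6, 2, 2, 3, 3]
data[mid]=1<3: swap data[1],data[1]; lo=2,mid=2 → [1, 1, 4, 4, 4, 3, 3, 2, 6, 2, 2, 3, 3]
data[mid]=4>3: swap data[2],data[12]; hi=11 → [1, 1, 3, 4, 4, 3, 3, 2, 6, 2, 2, 3, 4]
data[mid]=3=3: mid=3
data[mid]=4>3: swap data[3],data[11]; hi=10 → [1, 1, 3, 3, 4, 3, 3, 2, 6, 2, 2, 4, 4]
data[mid]=3=3: mid=4
data[mid]=4>3: swap data[4],data[10]; hi=9 → [1, 1, 3, 3, 2, 3, 3, 2, 6, 2, 4, 4, 4]
data[mid]=2<3: swap data[2],data[4]; lo=3,mid=5 → [1, 1, 2, 3, 3, 3, 3, 2, 6, 2, 4, 4, 4]
data[mid]=3=3: mid=6
data[mid]=3=3: mid=7
data[mid]=2<3: swap data[3],data[7]; lo=4,mid=8 → [1, 1, 2, 2, 3, 3, 3, 3, 6, 2, 4, 4, 4]
data[mid]=6>3: swap data[8],data[9]; hi=8 → [1, 1, 2, 2, 3, 3, 3, 3, 2, 6, 4, 4, 4]
data[mid]=2<3: swap data[4],data[8]; lo=5,mid=9 → [1, 1, 2, 2, 2, 3, 3, 3, 3, 6, 4, 4, 4]
end: lo=5, hi=8; data = [1, 1, 2, 2, 2, 3, 3, 3, 3, 6, 4, 4, 4]

[1, 1, 2, 2, 2, 3, 3, 3, 3, 6, 4, 4, 4]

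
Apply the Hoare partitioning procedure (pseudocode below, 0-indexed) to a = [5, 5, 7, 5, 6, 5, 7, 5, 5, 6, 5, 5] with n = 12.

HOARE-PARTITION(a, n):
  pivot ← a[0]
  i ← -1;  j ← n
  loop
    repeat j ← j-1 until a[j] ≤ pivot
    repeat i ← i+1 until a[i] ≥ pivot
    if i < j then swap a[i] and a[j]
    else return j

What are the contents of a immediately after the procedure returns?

[5, 5, 5, 5, 5, 6, 7, 5, 7, 6, 5, 5]

pivot = a[0] = 5; i = -1, j = 12
j→11 (a[11]=5≤5), i→0 (a[0]=5≥5); i<j, swap → [5, 5, 7, 5, 6, 5, 7, 5, 5, 6, 5, 5]
j→10 (a[10]=5≤5), i→1 (a[1]=5≥5); i<j, swap → [5, 5, 7, 5, 6, 5, 7, 5, 5, 6, 5, 5]
j→8 (a[8]=5≤5), i→2 (a[2]=7≥5); i<j, swap → [5, 5, 5, 5, 6, 5, 7, 5, 7, 6, 5, 5]
j→7 (a[7]=5≤5), i→3 (a[3]=5≥5); i<j, swap → [5, 5, 5, 5, 6, 5, 7, 5, 7, 6, 5, 5]
j→5 (a[5]=5≤5), i→4 (a[4]=6≥5); i<j, swap → [5, 5, 5, 5, 5, 6, 7, 5, 7, 6, 5, 5]
j→4, i→5; i≥j, return j=4. a = [5, 5, 5, 5, 5, 6, 7, 5, 7, 6, 5, 5]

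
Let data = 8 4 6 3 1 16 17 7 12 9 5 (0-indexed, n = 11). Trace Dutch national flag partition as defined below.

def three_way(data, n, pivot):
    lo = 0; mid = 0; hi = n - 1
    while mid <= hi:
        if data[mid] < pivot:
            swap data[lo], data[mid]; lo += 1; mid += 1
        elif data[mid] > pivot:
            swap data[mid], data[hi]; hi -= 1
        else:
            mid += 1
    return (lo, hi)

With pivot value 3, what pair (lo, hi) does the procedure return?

lo=0 mid=0 hi=10
8>3: swap(0,10), hi=9 ⇒ 5 4 6 3 1 16 17 7 12 9 8
5>3: swap(0,9), hi=8 ⇒ 9 4 6 3 1 16 17 7 12 5 8
9>3: swap(0,8), hi=7 ⇒ 12 4 6 3 1 16 17 7 9 5 8
12>3: swap(0,7), hi=6 ⇒ 7 4 6 3 1 16 17 12 9 5 8
7>3: swap(0,6), hi=5 ⇒ 17 4 6 3 1 16 7 12 9 5 8
17>3: swap(0,5), hi=4 ⇒ 16 4 6 3 1 17 7 12 9 5 8
16>3: swap(0,4), hi=3 ⇒ 1 4 6 3 16 17 7 12 9 5 8
1<3: swap(0,0), lo=1 mid=1 ⇒ 1 4 6 3 16 17 7 12 9 5 8
4>3: swap(1,3), hi=2 ⇒ 1 3 6 4 16 17 7 12 9 5 8
3=3: mid=2
6>3: swap(2,2), hi=1 ⇒ 1 3 6 4 16 17 7 12 9 5 8
done. lo=1 hi=1; data=1 3 6 4 16 17 7 12 9 5 8

(1, 1)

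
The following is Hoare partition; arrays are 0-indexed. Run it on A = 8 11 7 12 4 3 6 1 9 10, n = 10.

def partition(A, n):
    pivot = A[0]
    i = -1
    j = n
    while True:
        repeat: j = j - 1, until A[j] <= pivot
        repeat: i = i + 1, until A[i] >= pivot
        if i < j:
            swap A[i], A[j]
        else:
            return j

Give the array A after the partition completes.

1 6 7 3 4 12 11 8 9 10

pivot = A[0] = 8; i = -1, j = 10
j→7 (A[7]=1≤8), i→0 (A[0]=8≥8); i<j, swap → 1 11 7 12 4 3 6 8 9 10
j→6 (A[6]=6≤8), i→1 (A[1]=11≥8); i<j, swap → 1 6 7 12 4 3 11 8 9 10
j→5 (A[5]=3≤8), i→3 (A[3]=12≥8); i<j, swap → 1 6 7 3 4 12 11 8 9 10
j→4, i→5; i≥j, return j=4. A = 1 6 7 3 4 12 11 8 9 10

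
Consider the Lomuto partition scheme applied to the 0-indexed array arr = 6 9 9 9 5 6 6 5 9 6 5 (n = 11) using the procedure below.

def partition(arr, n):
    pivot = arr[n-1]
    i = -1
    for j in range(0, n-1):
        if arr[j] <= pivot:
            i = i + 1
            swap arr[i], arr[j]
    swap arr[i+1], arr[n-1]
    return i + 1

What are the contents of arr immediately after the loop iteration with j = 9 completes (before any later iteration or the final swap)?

pivot = arr[10] = 5; i = -1
j=0: arr[0]=6 > 5 → no swap
j=1: arr[1]=9 > 5 → no swap
j=2: arr[2]=9 > 5 → no swap
j=3: arr[3]=9 > 5 → no swap
j=4: arr[4]=5 ≤ 5 → i=0, swap arr[0],arr[4] → 5 9 9 9 6 6 6 5 9 6 5
j=5: arr[5]=6 > 5 → no swap
j=6: arr[6]=6 > 5 → no swap
j=7: arr[7]=5 ≤ 5 → i=1, swap arr[1],arr[7] → 5 5 9 9 6 6 6 9 9 6 5
j=8: arr[8]=9 > 5 → no swap
j=9: arr[9]=6 > 5 → no swap
(after j=9) arr = 5 5 9 9 6 6 6 9 9 6 5

5 5 9 9 6 6 6 9 9 6 5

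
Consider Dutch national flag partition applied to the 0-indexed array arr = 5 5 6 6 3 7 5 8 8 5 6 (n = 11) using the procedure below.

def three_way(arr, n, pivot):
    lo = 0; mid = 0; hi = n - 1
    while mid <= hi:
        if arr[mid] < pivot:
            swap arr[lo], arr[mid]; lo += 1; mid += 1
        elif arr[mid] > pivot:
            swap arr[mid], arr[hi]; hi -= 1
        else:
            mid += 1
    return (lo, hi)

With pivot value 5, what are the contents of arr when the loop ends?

3 5 5 5 5 7 8 8 6 6 6

lo=0 mid=0 hi=10
5=5: mid=1
5=5: mid=2
6>5: swap(2,10), hi=9 ⇒ 5 5 6 6 3 7 5 8 8 5 6
6>5: swap(2,9), hi=8 ⇒ 5 5 5 6 3 7 5 8 8 6 6
5=5: mid=3
6>5: swap(3,8), hi=7 ⇒ 5 5 5 8 3 7 5 8 6 6 6
8>5: swap(3,7), hi=6 ⇒ 5 5 5 8 3 7 5 8 6 6 6
8>5: swap(3,6), hi=5 ⇒ 5 5 5 5 3 7 8 8 6 6 6
5=5: mid=4
3<5: swap(0,4), lo=1 mid=5 ⇒ 3 5 5 5 5 7 8 8 6 6 6
7>5: swap(5,5), hi=4 ⇒ 3 5 5 5 5 7 8 8 6 6 6
done. lo=1 hi=4; arr=3 5 5 5 5 7 8 8 6 6 6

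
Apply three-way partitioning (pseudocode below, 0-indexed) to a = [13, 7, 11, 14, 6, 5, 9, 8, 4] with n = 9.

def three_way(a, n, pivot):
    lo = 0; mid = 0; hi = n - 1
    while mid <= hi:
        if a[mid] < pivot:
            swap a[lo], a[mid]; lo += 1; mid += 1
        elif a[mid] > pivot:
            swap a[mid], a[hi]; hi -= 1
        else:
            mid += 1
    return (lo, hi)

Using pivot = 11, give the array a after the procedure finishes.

[4, 7, 8, 6, 5, 9, 11, 14, 13]

pivot = 11; lo=0, mid=0, hi=8
a[mid]=13>11: swap a[0],a[8]; hi=7 → [4, 7, 11, 14, 6, 5, 9, 8, 13]
a[mid]=4<11: swap a[0],a[0]; lo=1,mid=1 → [4, 7, 11, 14, 6, 5, 9, 8, 13]
a[mid]=7<11: swap a[1],a[1]; lo=2,mid=2 → [4, 7, 11, 14, 6, 5, 9, 8, 13]
a[mid]=11=11: mid=3
a[mid]=14>11: swap a[3],a[7]; hi=6 → [4, 7, 11, 8, 6, 5, 9, 14, 13]
a[mid]=8<11: swap a[2],a[3]; lo=3,mid=4 → [4, 7, 8, 11, 6, 5, 9, 14, 13]
a[mid]=6<11: swap a[3],a[4]; lo=4,mid=5 → [4, 7, 8, 6, 11, 5, 9, 14, 13]
a[mid]=5<11: swap a[4],a[5]; lo=5,mid=6 → [4, 7, 8, 6, 5, 11, 9, 14, 13]
a[mid]=9<11: swap a[5],a[6]; lo=6,mid=7 → [4, 7, 8, 6, 5, 9, 11, 14, 13]
end: lo=6, hi=6; a = [4, 7, 8, 6, 5, 9, 11, 14, 13]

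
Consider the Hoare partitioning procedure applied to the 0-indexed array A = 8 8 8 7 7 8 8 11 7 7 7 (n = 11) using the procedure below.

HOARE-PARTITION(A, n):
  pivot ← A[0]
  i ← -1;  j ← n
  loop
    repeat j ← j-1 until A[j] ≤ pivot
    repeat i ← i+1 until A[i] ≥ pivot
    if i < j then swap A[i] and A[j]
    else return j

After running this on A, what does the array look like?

7 7 7 7 7 8 8 11 8 8 8

pivot=8
j stops at 10 (7), i stops at 0 (8); swap ⇒ 7 8 8 7 7 8 8 11 7 7 8
j stops at 9 (7), i stops at 1 (8); swap ⇒ 7 7 8 7 7 8 8 11 7 8 8
j stops at 8 (7), i stops at 2 (8); swap ⇒ 7 7 7 7 7 8 8 11 8 8 8
j stops at 6 (8), i stops at 5 (8); swap ⇒ 7 7 7 7 7 8 8 11 8 8 8
j stops at 5, i stops at 6; i≥j ⇒ return 5. A=7 7 7 7 7 8 8 11 8 8 8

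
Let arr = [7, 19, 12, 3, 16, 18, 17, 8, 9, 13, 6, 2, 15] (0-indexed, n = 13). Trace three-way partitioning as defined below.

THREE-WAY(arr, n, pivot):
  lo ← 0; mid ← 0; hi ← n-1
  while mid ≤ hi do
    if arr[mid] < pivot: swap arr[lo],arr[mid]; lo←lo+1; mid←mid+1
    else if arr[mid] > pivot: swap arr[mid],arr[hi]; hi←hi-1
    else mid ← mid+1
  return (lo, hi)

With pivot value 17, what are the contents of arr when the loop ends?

pivot = 17; lo=0, mid=0, hi=12
arr[mid]=7<17: swap arr[0],arr[0]; lo=1,mid=1 → [7, 19, 12, 3, 16, 18, 17, 8, 9, 13, 6, 2, 15]
arr[mid]=19>17: swap arr[1],arr[12]; hi=11 → [7, 15, 12, 3, 16, 18, 17, 8, 9, 13, 6, 2, 19]
arr[mid]=15<17: swap arr[1],arr[1]; lo=2,mid=2 → [7, 15, 12, 3, 16, 18, 17, 8, 9, 13, 6, 2, 19]
arr[mid]=12<17: swap arr[2],arr[2]; lo=3,mid=3 → [7, 15, 12, 3, 16, 18, 17, 8, 9, 13, 6, 2, 19]
arr[mid]=3<17: swap arr[3],arr[3]; lo=4,mid=4 → [7, 15, 12, 3, 16, 18, 17, 8, 9, 13, 6, 2, 19]
arr[mid]=16<17: swap arr[4],arr[4]; lo=5,mid=5 → [7, 15, 12, 3, 16, 18, 17, 8, 9, 13, 6, 2, 19]
arr[mid]=18>17: swap arr[5],arr[11]; hi=10 → [7, 15, 12, 3, 16, 2, 17, 8, 9, 13, 6, 18, 19]
arr[mid]=2<17: swap arr[5],arr[5]; lo=6,mid=6 → [7, 15, 12, 3, 16, 2, 17, 8, 9, 13, 6, 18, 19]
arr[mid]=17=17: mid=7
arr[mid]=8<17: swap arr[6],arr[7]; lo=7,mid=8 → [7, 15, 12, 3, 16, 2, 8, 17, 9, 13, 6, 18, 19]
arr[mid]=9<17: swap arr[7],arr[8]; lo=8,mid=9 → [7, 15, 12, 3, 16, 2, 8, 9, 17, 13, 6, 18, 19]
arr[mid]=13<17: swap arr[8],arr[9]; lo=9,mid=10 → [7, 15, 12, 3, 16, 2, 8, 9, 13, 17, 6, 18, 19]
arr[mid]=6<17: swap arr[9],arr[10]; lo=10,mid=11 → [7, 15, 12, 3, 16, 2, 8, 9, 13, 6, 17, 18, 19]
end: lo=10, hi=10; arr = [7, 15, 12, 3, 16, 2, 8, 9, 13, 6, 17, 18, 19]

[7, 15, 12, 3, 16, 2, 8, 9, 13, 6, 17, 18, 19]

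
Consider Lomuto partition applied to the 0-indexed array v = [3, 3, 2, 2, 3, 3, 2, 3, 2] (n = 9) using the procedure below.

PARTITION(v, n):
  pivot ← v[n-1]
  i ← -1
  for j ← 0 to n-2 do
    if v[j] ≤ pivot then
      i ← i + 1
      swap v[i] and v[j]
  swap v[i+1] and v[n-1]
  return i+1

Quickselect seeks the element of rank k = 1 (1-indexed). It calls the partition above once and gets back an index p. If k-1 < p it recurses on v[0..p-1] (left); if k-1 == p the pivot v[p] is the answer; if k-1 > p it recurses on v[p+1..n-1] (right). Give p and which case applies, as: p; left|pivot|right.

3; left

pivot=2, i=-1
j=0: 3>2, skip
j=1: 3>2, skip
j=2: 2≤2, i=0, swap(0,2) ⇒ [2, 3, 3, 2, 3, 3, 2, 3, 2]
j=3: 2≤2, i=1, swap(1,3) ⇒ [2, 2, 3, 3, 3, 3, 2, 3, 2]
j=4: 3>2, skip
j=5: 3>2, skip
j=6: 2≤2, i=2, swap(2,6) ⇒ [2, 2, 2, 3, 3, 3, 3, 3, 2]
j=7: 3>2, skip
swap(3,8) ⇒ [2, 2, 2, 2, 3, 3, 3, 3, 3]; return 3
p = 3; k-1 = 0 < 3 ⇒ left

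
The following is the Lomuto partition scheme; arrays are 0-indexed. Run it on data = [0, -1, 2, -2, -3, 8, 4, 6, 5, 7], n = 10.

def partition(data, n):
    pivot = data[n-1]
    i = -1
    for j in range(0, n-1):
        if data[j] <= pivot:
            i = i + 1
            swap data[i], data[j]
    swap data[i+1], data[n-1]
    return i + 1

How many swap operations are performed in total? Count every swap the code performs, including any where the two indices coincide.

pivot=7, i=-1
j=0: 0≤7, i=0, swap(0,0) ⇒ [0, -1, 2, -2, -3, 8, 4, 6, 5, 7]
j=1: -1≤7, i=1, swap(1,1) ⇒ [0, -1, 2, -2, -3, 8, 4, 6, 5, 7]
j=2: 2≤7, i=2, swap(2,2) ⇒ [0, -1, 2, -2, -3, 8, 4, 6, 5, 7]
j=3: -2≤7, i=3, swap(3,3) ⇒ [0, -1, 2, -2, -3, 8, 4, 6, 5, 7]
j=4: -3≤7, i=4, swap(4,4) ⇒ [0, -1, 2, -2, -3, 8, 4, 6, 5, 7]
j=5: 8>7, skip
j=6: 4≤7, i=5, swap(5,6) ⇒ [0, -1, 2, -2, -3, 4, 8, 6, 5, 7]
j=7: 6≤7, i=6, swap(6,7) ⇒ [0, -1, 2, -2, -3, 4, 6, 8, 5, 7]
j=8: 5≤7, i=7, swap(7,8) ⇒ [0, -1, 2, -2, -3, 4, 6, 5, 8, 7]
swap(8,9) ⇒ [0, -1, 2, -2, -3, 4, 6, 5, 7, 8]; return 8

9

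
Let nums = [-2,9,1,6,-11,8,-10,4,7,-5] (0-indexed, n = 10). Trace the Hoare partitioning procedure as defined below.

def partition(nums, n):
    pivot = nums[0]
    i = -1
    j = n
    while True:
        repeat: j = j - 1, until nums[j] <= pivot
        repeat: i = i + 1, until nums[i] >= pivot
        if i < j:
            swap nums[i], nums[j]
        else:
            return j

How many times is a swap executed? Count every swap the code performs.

3

pivot=-2
j stops at 9 (-5), i stops at 0 (-2); swap ⇒ [-5,9,1,6,-11,8,-10,4,7,-2]
j stops at 6 (-10), i stops at 1 (9); swap ⇒ [-5,-10,1,6,-11,8,9,4,7,-2]
j stops at 4 (-11), i stops at 2 (1); swap ⇒ [-5,-10,-11,6,1,8,9,4,7,-2]
j stops at 2, i stops at 3; i≥j ⇒ return 2. nums=[-5,-10,-11,6,1,8,9,4,7,-2]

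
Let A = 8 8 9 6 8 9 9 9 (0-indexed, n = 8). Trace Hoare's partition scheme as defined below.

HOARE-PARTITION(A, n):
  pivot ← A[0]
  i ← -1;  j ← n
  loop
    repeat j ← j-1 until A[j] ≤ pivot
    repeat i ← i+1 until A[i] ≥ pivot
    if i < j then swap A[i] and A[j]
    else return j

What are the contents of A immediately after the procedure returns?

8 6 9 8 8 9 9 9

pivot=8
j stops at 4 (8), i stops at 0 (8); swap ⇒ 8 8 9 6 8 9 9 9
j stops at 3 (6), i stops at 1 (8); swap ⇒ 8 6 9 8 8 9 9 9
j stops at 1, i stops at 2; i≥j ⇒ return 1. A=8 6 9 8 8 9 9 9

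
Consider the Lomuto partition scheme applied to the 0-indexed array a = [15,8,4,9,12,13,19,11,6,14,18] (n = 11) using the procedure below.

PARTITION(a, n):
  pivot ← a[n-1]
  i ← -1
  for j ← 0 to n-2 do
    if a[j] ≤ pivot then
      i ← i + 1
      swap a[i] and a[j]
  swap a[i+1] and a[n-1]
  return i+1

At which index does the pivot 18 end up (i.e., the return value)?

9

pivot = a[10] = 18; i = -1
j=0: a[0]=15 ≤ 18 → i=0, swap a[0],a[0] (no change) → [15,8,4,9,12,13,19,11,6,14,18]
j=1: a[1]=8 ≤ 18 → i=1, swap a[1],a[1] (no change) → [15,8,4,9,12,13,19,11,6,14,18]
j=2: a[2]=4 ≤ 18 → i=2, swap a[2],a[2] (no change) → [15,8,4,9,12,13,19,11,6,14,18]
j=3: a[3]=9 ≤ 18 → i=3, swap a[3],a[3] (no change) → [15,8,4,9,12,13,19,11,6,14,18]
j=4: a[4]=12 ≤ 18 → i=4, swap a[4],a[4] (no change) → [15,8,4,9,12,13,19,11,6,14,18]
j=5: a[5]=13 ≤ 18 → i=5, swap a[5],a[5] (no change) → [15,8,4,9,12,13,19,11,6,14,18]
j=6: a[6]=19 > 18 → no swap
j=7: a[7]=11 ≤ 18 → i=6, swap a[6],a[7] → [15,8,4,9,12,13,11,19,6,14,18]
j=8: a[8]=6 ≤ 18 → i=7, swap a[7],a[8] → [15,8,4,9,12,13,11,6,19,14,18]
j=9: a[9]=14 ≤ 18 → i=8, swap a[8],a[9] → [15,8,4,9,12,13,11,6,14,19,18]
final swap a[9],a[10] → [15,8,4,9,12,13,11,6,14,18,19]; return 9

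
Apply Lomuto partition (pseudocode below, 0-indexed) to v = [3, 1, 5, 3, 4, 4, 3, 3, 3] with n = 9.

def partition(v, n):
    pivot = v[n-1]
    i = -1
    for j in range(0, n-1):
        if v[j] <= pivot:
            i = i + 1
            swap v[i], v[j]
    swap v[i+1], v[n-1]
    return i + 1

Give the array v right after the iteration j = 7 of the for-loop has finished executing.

pivot=3, i=-1
j=0: 3≤3, i=0, swap(0,0) ⇒ [3, 1, 5, 3, 4, 4, 3, 3, 3]
j=1: 1≤3, i=1, swap(1,1) ⇒ [3, 1, 5, 3, 4, 4, 3, 3, 3]
j=2: 5>3, skip
j=3: 3≤3, i=2, swap(2,3) ⇒ [3, 1, 3, 5, 4, 4, 3, 3, 3]
j=4: 4>3, skip
j=5: 4>3, skip
j=6: 3≤3, i=3, swap(3,6) ⇒ [3, 1, 3, 3, 4, 4, 5, 3, 3]
j=7: 3≤3, i=4, swap(4,7) ⇒ [3, 1, 3, 3, 3, 4, 5, 4, 3]
(after j=7) v = [3, 1, 3, 3, 3, 4, 5, 4, 3]

[3, 1, 3, 3, 3, 4, 5, 4, 3]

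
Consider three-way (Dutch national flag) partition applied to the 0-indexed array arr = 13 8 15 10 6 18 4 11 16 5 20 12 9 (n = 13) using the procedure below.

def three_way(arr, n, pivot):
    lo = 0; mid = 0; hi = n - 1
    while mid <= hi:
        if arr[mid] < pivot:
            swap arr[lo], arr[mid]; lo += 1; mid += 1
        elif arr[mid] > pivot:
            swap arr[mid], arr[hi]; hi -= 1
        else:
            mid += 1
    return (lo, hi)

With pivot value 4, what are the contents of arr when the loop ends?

lo=0 mid=0 hi=12
13>4: swap(0,12), hi=11 ⇒ 9 8 15 10 6 18 4 11 16 5 20 12 13
9>4: swap(0,11), hi=10 ⇒ 12 8 15 10 6 18 4 11 16 5 20 9 13
12>4: swap(0,10), hi=9 ⇒ 20 8 15 10 6 18 4 11 16 5 12 9 13
20>4: swap(0,9), hi=8 ⇒ 5 8 15 10 6 18 4 11 16 20 12 9 13
5>4: swap(0,8), hi=7 ⇒ 16 8 15 10 6 18 4 11 5 20 12 9 13
16>4: swap(0,7), hi=6 ⇒ 11 8 15 10 6 18 4 16 5 20 12 9 13
11>4: swap(0,6), hi=5 ⇒ 4 8 15 10 6 18 11 16 5 20 12 9 13
4=4: mid=1
8>4: swap(1,5), hi=4 ⇒ 4 18 15 10 6 8 11 16 5 20 12 9 13
18>4: swap(1,4), hi=3 ⇒ 4 6 15 10 18 8 11 16 5 20 12 9 13
6>4: swap(1,3), hi=2 ⇒ 4 10 15 6 18 8 11 16 5 20 12 9 13
10>4: swap(1,2), hi=1 ⇒ 4 15 10 6 18 8 11 16 5 20 12 9 13
15>4: swap(1,1), hi=0 ⇒ 4 15 10 6 18 8 11 16 5 20 12 9 13
done. lo=0 hi=0; arr=4 15 10 6 18 8 11 16 5 20 12 9 13

4 15 10 6 18 8 11 16 5 20 12 9 13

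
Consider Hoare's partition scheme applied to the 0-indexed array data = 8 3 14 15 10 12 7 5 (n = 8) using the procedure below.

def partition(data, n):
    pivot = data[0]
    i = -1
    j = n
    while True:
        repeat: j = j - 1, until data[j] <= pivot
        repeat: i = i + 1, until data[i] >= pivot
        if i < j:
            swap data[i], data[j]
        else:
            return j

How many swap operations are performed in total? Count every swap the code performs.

2

pivot=8
j stops at 7 (5), i stops at 0 (8); swap ⇒ 5 3 14 15 10 12 7 8
j stops at 6 (7), i stops at 2 (14); swap ⇒ 5 3 7 15 10 12 14 8
j stops at 2, i stops at 3; i≥j ⇒ return 2. data=5 3 7 15 10 12 14 8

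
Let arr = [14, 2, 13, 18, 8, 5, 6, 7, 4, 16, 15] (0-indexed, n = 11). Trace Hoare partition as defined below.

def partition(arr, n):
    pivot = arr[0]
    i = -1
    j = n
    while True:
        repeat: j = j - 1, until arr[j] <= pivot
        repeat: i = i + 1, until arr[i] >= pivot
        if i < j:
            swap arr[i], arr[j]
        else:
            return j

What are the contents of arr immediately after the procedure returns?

pivot = arr[0] = 14; i = -1, j = 11
j→8 (arr[8]=4≤14), i→0 (arr[0]=14≥14); i<j, swap → [4, 2, 13, 18, 8, 5, 6, 7, 14, 16, 15]
j→7 (arr[7]=7≤14), i→3 (arr[3]=18≥14); i<j, swap → [4, 2, 13, 7, 8, 5, 6, 18, 14, 16, 15]
j→6, i→7; i≥j, return j=6. arr = [4, 2, 13, 7, 8, 5, 6, 18, 14, 16, 15]

[4, 2, 13, 7, 8, 5, 6, 18, 14, 16, 15]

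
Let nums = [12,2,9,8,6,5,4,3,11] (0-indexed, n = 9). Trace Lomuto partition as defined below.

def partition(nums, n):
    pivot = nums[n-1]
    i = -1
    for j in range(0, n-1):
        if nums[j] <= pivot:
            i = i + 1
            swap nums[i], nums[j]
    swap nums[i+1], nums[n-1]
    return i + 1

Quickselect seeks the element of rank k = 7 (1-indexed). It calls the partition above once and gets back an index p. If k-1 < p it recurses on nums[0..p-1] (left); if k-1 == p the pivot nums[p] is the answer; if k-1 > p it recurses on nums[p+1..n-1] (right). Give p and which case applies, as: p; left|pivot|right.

pivot = nums[8] = 11; i = -1
j=0: nums[0]=12 > 11 → no swap
j=1: nums[1]=2 ≤ 11 → i=0, swap nums[0],nums[1] → [2,12,9,8,6,5,4,3,11]
j=2: nums[2]=9 ≤ 11 → i=1, swap nums[1],nums[2] → [2,9,12,8,6,5,4,3,11]
j=3: nums[3]=8 ≤ 11 → i=2, swap nums[2],nums[3] → [2,9,8,12,6,5,4,3,11]
j=4: nums[4]=6 ≤ 11 → i=3, swap nums[3],nums[4] → [2,9,8,6,12,5,4,3,11]
j=5: nums[5]=5 ≤ 11 → i=4, swap nums[4],nums[5] → [2,9,8,6,5,12,4,3,11]
j=6: nums[6]=4 ≤ 11 → i=5, swap nums[5],nums[6] → [2,9,8,6,5,4,12,3,11]
j=7: nums[7]=3 ≤ 11 → i=6, swap nums[6],nums[7] → [2,9,8,6,5,4,3,12,11]
final swap nums[7],nums[8] → [2,9,8,6,5,4,3,11,12]; return 7
p = 7; k-1 = 6 < 7 ⇒ left

7; left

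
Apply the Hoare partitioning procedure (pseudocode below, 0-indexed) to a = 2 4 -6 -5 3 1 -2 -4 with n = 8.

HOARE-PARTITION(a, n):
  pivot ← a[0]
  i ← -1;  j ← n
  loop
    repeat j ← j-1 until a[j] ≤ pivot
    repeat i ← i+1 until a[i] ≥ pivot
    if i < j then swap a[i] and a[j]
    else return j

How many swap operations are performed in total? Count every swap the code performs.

pivot = a[0] = 2; i = -1, j = 8
j→7 (a[7]=-4≤2), i→0 (a[0]=2≥2); i<j, swap → -4 4 -6 -5 3 1 -2 2
j→6 (a[6]=-2≤2), i→1 (a[1]=4≥2); i<j, swap → -4 -2 -6 -5 3 1 4 2
j→5 (a[5]=1≤2), i→4 (a[4]=3≥2); i<j, swap → -4 -2 -6 -5 1 3 4 2
j→4, i→5; i≥j, return j=4. a = -4 -2 -6 -5 1 3 4 2

3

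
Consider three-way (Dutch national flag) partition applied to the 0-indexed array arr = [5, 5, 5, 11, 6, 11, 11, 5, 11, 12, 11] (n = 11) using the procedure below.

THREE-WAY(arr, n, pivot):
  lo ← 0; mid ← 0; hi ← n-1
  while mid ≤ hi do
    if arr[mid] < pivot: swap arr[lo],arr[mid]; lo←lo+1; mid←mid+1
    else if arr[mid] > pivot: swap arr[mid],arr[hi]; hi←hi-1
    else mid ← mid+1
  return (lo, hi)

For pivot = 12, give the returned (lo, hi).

lo=0 mid=0 hi=10
5<12: swap(0,0), lo=1 mid=1 ⇒ [5, 5, 5, 11, 6, 11, 11, 5, 11, 12, 11]
5<12: swap(1,1), lo=2 mid=2 ⇒ [5, 5, 5, 11, 6, 11, 11, 5, 11, 12, 11]
5<12: swap(2,2), lo=3 mid=3 ⇒ [5, 5, 5, 11, 6, 11, 11, 5, 11, 12, 11]
11<12: swap(3,3), lo=4 mid=4 ⇒ [5, 5, 5, 11, 6, 11, 11, 5, 11, 12, 11]
6<12: swap(4,4), lo=5 mid=5 ⇒ [5, 5, 5, 11, 6, 11, 11, 5, 11, 12, 11]
11<12: swap(5,5), lo=6 mid=6 ⇒ [5, 5, 5, 11, 6, 11, 11, 5, 11, 12, 11]
11<12: swap(6,6), lo=7 mid=7 ⇒ [5, 5, 5, 11, 6, 11, 11, 5, 11, 12, 11]
5<12: swap(7,7), lo=8 mid=8 ⇒ [5, 5, 5, 11, 6, 11, 11, 5, 11, 12, 11]
11<12: swap(8,8), lo=9 mid=9 ⇒ [5, 5, 5, 11, 6, 11, 11, 5, 11, 12, 11]
12=12: mid=10
11<12: swap(9,10), lo=10 mid=11 ⇒ [5, 5, 5, 11, 6, 11, 11, 5, 11, 11, 12]
done. lo=10 hi=10; arr=[5, 5, 5, 11, 6, 11, 11, 5, 11, 11, 12]

(10, 10)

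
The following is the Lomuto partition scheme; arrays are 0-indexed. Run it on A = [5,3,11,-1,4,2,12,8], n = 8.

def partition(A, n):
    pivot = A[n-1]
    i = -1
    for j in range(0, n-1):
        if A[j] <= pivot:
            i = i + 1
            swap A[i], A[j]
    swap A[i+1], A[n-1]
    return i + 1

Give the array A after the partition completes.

pivot=8, i=-1
j=0: 5≤8, i=0, swap(0,0) ⇒ [5,3,11,-1,4,2,12,8]
j=1: 3≤8, i=1, swap(1,1) ⇒ [5,3,11,-1,4,2,12,8]
j=2: 11>8, skip
j=3: -1≤8, i=2, swap(2,3) ⇒ [5,3,-1,11,4,2,12,8]
j=4: 4≤8, i=3, swap(3,4) ⇒ [5,3,-1,4,11,2,12,8]
j=5: 2≤8, i=4, swap(4,5) ⇒ [5,3,-1,4,2,11,12,8]
j=6: 12>8, skip
swap(5,7) ⇒ [5,3,-1,4,2,8,12,11]; return 5

[5,3,-1,4,2,8,12,11]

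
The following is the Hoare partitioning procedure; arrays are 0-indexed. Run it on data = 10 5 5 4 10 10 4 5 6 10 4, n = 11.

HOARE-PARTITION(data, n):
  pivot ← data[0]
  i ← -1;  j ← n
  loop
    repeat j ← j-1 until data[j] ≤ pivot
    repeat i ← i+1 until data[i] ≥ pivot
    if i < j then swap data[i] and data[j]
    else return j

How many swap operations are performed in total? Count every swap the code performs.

3

pivot = data[0] = 10; i = -1, j = 11
j→10 (data[10]=4≤10), i→0 (data[0]=10≥10); i<j, swap → 4 5 5 4 10 10 4 5 6 10 10
j→9 (data[9]=10≤10), i→4 (data[4]=10≥10); i<j, swap → 4 5 5 4 10 10 4 5 6 10 10
j→8 (data[8]=6≤10), i→5 (data[5]=10≥10); i<j, swap → 4 5 5 4 10 6 4 5 10 10 10
j→7, i→8; i≥j, return j=7. data = 4 5 5 4 10 6 4 5 10 10 10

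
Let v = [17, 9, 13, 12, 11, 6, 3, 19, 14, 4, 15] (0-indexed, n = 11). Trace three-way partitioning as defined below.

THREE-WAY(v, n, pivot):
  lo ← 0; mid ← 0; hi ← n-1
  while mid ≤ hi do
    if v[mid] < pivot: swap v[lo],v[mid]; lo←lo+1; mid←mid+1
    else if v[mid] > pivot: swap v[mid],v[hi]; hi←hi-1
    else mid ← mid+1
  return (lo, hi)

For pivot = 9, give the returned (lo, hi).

pivot = 9; lo=0, mid=0, hi=10
v[mid]=17>9: swap v[0],v[10]; hi=9 → [15, 9, 13, 12, 11, 6, 3, 19, 14, 4, 17]
v[mid]=15>9: swap v[0],v[9]; hi=8 → [4, 9, 13, 12, 11, 6, 3, 19, 14, 15, 17]
v[mid]=4<9: swap v[0],v[0]; lo=1,mid=1 → [4, 9, 13, 12, 11, 6, 3, 19, 14, 15, 17]
v[mid]=9=9: mid=2
v[mid]=13>9: swap v[2],v[8]; hi=7 → [4, 9, 14, 12, 11, 6, 3, 19, 13, 15, 17]
v[mid]=14>9: swap v[2],v[7]; hi=6 → [4, 9, 19, 12, 11, 6, 3, 14, 13, 15, 17]
v[mid]=19>9: swap v[2],v[6]; hi=5 → [4, 9, 3, 12, 11, 6, 19, 14, 13, 15, 17]
v[mid]=3<9: swap v[1],v[2]; lo=2,mid=3 → [4, 3, 9, 12, 11, 6, 19, 14, 13, 15, 17]
v[mid]=12>9: swap v[3],v[5]; hi=4 → [4, 3, 9, 6, 11, 12, 19, 14, 13, 15, 17]
v[mid]=6<9: swap v[2],v[3]; lo=3,mid=4 → [4, 3, 6, 9, 11, 12, 19, 14, 13, 15, 17]
v[mid]=11>9: swap v[4],v[4]; hi=3 → [4, 3, 6, 9, 11, 12, 19, 14, 13, 15, 17]
end: lo=3, hi=3; v = [4, 3, 6, 9, 11, 12, 19, 14, 13, 15, 17]

(3, 3)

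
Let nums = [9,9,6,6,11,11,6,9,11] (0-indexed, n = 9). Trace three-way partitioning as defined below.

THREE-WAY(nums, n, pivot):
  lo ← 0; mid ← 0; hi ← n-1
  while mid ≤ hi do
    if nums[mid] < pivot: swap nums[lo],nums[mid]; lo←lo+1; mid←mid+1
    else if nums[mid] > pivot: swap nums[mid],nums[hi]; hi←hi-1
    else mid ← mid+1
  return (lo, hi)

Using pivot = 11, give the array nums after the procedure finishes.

pivot = 11; lo=0, mid=0, hi=8
nums[mid]=9<11: swap nums[0],nums[0]; lo=1,mid=1 → [9,9,6,6,11,11,6,9,11]
nums[mid]=9<11: swap nums[1],nums[1]; lo=2,mid=2 → [9,9,6,6,11,11,6,9,11]
nums[mid]=6<11: swap nums[2],nums[2]; lo=3,mid=3 → [9,9,6,6,11,11,6,9,11]
nums[mid]=6<11: swap nums[3],nums[3]; lo=4,mid=4 → [9,9,6,6,11,11,6,9,11]
nums[mid]=11=11: mid=5
nums[mid]=11=11: mid=6
nums[mid]=6<11: swap nums[4],nums[6]; lo=5,mid=7 → [9,9,6,6,6,11,11,9,11]
nums[mid]=9<11: swap nums[5],nums[7]; lo=6,mid=8 → [9,9,6,6,6,9,11,11,11]
nums[mid]=11=11: mid=9
end: lo=6, hi=8; nums = [9,9,6,6,6,9,11,11,11]

[9,9,6,6,6,9,11,11,11]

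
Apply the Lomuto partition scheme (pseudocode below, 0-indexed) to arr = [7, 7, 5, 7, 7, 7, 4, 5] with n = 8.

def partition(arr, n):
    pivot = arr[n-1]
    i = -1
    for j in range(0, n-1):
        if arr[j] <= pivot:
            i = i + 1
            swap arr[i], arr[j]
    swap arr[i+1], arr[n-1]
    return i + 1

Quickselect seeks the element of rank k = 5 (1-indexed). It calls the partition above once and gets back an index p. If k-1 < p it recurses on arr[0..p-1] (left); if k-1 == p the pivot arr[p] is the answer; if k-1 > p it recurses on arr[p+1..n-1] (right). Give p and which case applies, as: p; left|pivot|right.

2; right

pivot=5, i=-1
j=0: 7>5, skip
j=1: 7>5, skip
j=2: 5≤5, i=0, swap(0,2) ⇒ [5, 7, 7, 7, 7, 7, 4, 5]
j=3: 7>5, skip
j=4: 7>5, skip
j=5: 7>5, skip
j=6: 4≤5, i=1, swap(1,6) ⇒ [5, 4, 7, 7, 7, 7, 7, 5]
swap(2,7) ⇒ [5, 4, 5, 7, 7, 7, 7, 7]; return 2
p = 2; k-1 = 4 > 2 ⇒ right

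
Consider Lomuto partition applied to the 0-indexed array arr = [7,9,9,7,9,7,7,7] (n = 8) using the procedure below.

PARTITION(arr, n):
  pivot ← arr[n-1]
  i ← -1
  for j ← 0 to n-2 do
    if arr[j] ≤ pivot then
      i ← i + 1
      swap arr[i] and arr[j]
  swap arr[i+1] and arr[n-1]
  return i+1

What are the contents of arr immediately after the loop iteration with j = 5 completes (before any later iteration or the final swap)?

[7,7,7,9,9,9,7,7]

pivot = arr[7] = 7; i = -1
j=0: arr[0]=7 ≤ 7 → i=0, swap arr[0],arr[0] (no change) → [7,9,9,7,9,7,7,7]
j=1: arr[1]=9 > 7 → no swap
j=2: arr[2]=9 > 7 → no swap
j=3: arr[3]=7 ≤ 7 → i=1, swap arr[1],arr[3] → [7,7,9,9,9,7,7,7]
j=4: arr[4]=9 > 7 → no swap
j=5: arr[5]=7 ≤ 7 → i=2, swap arr[2],arr[5] → [7,7,7,9,9,9,7,7]
(after j=5) arr = [7,7,7,9,9,9,7,7]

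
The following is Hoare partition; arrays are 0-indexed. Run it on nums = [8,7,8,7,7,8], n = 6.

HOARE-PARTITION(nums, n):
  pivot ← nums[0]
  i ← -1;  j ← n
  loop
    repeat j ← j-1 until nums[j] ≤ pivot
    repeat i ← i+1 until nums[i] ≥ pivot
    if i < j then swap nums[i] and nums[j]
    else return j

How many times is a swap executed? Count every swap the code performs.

2

pivot = nums[0] = 8; i = -1, j = 6
j→5 (nums[5]=8≤8), i→0 (nums[0]=8≥8); i<j, swap → [8,7,8,7,7,8]
j→4 (nums[4]=7≤8), i→2 (nums[2]=8≥8); i<j, swap → [8,7,7,7,8,8]
j→3, i→4; i≥j, return j=3. nums = [8,7,7,7,8,8]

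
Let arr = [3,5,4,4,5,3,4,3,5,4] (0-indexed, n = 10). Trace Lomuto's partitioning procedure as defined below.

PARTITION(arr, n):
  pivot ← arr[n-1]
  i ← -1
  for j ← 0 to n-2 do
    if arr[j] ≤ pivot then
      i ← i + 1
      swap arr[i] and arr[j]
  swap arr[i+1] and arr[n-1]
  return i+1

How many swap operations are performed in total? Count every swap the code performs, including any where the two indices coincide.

pivot = arr[9] = 4; i = -1
j=0: arr[0]=3 ≤ 4 → i=0, swap arr[0],arr[0] (no change) → [3,5,4,4,5,3,4,3,5,4]
j=1: arr[1]=5 > 4 → no swap
j=2: arr[2]=4 ≤ 4 → i=1, swap arr[1],arr[2] → [3,4,5,4,5,3,4,3,5,4]
j=3: arr[3]=4 ≤ 4 → i=2, swap arr[2],arr[3] → [3,4,4,5,5,3,4,3,5,4]
j=4: arr[4]=5 > 4 → no swap
j=5: arr[5]=3 ≤ 4 → i=3, swap arr[3],arr[5] → [3,4,4,3,5,5,4,3,5,4]
j=6: arr[6]=4 ≤ 4 → i=4, swap arr[4],arr[6] → [3,4,4,3,4,5,5,3,5,4]
j=7: arr[7]=3 ≤ 4 → i=5, swap arr[5],arr[7] → [3,4,4,3,4,3,5,5,5,4]
j=8: arr[8]=5 > 4 → no swap
final swap arr[6],arr[9] → [3,4,4,3,4,3,4,5,5,5]; return 6

7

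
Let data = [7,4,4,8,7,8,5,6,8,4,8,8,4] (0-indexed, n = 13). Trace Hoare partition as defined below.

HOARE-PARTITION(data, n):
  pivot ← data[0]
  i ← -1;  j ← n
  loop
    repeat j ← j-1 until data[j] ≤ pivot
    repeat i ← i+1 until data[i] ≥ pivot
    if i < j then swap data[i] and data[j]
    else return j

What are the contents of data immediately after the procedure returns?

pivot=7
j stops at 12 (4), i stops at 0 (7); swap ⇒ [4,4,4,8,7,8,5,6,8,4,8,8,7]
j stops at 9 (4), i stops at 3 (8); swap ⇒ [4,4,4,4,7,8,5,6,8,8,8,8,7]
j stops at 7 (6), i stops at 4 (7); swap ⇒ [4,4,4,4,6,8,5,7,8,8,8,8,7]
j stops at 6 (5), i stops at 5 (8); swap ⇒ [4,4,4,4,6,5,8,7,8,8,8,8,7]
j stops at 5, i stops at 6; i≥j ⇒ return 5. data=[4,4,4,4,6,5,8,7,8,8,8,8,7]

[4,4,4,4,6,5,8,7,8,8,8,8,7]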